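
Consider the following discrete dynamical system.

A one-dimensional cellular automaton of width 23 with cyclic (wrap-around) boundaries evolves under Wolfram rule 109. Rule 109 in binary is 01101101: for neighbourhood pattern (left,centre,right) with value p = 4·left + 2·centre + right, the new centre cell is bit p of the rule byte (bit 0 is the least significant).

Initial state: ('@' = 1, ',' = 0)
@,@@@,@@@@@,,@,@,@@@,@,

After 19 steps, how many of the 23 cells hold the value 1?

13

[0] @,@@@,@@@@@,,@,@,@@@,@,
[1] @@@,@@@,,,@,,@@@@@,@@@@
[2] ,,@@@,@,@,@,,@,,,@@@,,,
[3] @,@,@@@@@@@,,@,@,@,@,@@
[4] @@@@@,,,,,@,,@@@@@@@@@,
[5] @,,,@,@@@,@,,@,,,,,,,@@
[6] @,@,@@@,@@@,,@,@@@@@,@,
[7] @@@@@,@@@,@,,@@@,,,@@@@
[8] ,,,,@@@,@@@,,@,@,@,@,,,
[9] @@@,@,@@@,@,,@@@@@@@,@@
[10] ,,@@@@@,@@@,,@,,,,,@@@,
[11] @,@,,,@@@,@,,@,@@@,@,@,
[12] @@@,@,@,@@@,,@@@,@@@@@@
[13] ,,@@@@@@@,@,,@,@@@,,,,,
[14] @,@,,,,,@@@,,@@@,@,@@@@
[15] @@@,@@@,@,@,,@,@@@@@,,,
[16] @,@@@,@@@@@,,@@@,,,@,@,
[17] @@@,@@@,,,@,,@,@,@,@@@@
[18] ,,@@@,@,@,@,,@@@@@@@,,,
[19] @,@,@@@@@@@,,@,,,,,@,@@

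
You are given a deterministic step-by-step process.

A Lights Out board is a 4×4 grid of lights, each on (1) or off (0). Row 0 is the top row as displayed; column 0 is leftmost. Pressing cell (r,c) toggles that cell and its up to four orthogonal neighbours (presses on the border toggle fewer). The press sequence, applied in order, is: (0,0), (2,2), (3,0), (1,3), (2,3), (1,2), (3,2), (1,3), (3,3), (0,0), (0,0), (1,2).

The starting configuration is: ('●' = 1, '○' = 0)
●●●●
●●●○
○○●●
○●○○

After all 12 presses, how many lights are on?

t=0: ●●●●
●●●○
○○●●
○●○○
t=1: ○○●●
○●●○
○○●●
○●○○
t=2: ○○●●
○●○○
○●○○
○●●○
t=3: ○○●●
○●○○
●●○○
●○●○
t=4: ○○●○
○●●●
●●○●
●○●○
t=5: ○○●○
○●●○
●●●○
●○●●
t=6: ○○○○
○○○●
●●○○
●○●●
t=7: ○○○○
○○○●
●●●○
●●○○
t=8: ○○○●
○○●○
●●●●
●●○○
t=9: ○○○●
○○●○
●●●○
●●●●
t=10: ●●○●
●○●○
●●●○
●●●●
t=11: ○○○●
○○●○
●●●○
●●●●
t=12: ○○●●
○●○●
●●○○
●●●●

10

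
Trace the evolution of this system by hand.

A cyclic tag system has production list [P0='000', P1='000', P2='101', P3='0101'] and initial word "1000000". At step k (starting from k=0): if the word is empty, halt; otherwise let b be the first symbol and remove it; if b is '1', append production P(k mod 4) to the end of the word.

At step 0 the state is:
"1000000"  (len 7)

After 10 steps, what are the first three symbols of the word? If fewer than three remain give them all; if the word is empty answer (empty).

step 0: "1000000"  (len 7)
step 1: "000000000"  (len 9)
step 2: "00000000"  (len 8)
step 3: "0000000"  (len 7)
step 4: "000000"  (len 6)
step 5: "00000"  (len 5)
step 6: "0000"  (len 4)
step 7: "000"  (len 3)
step 8: "00"  (len 2)
step 9: "0"  (len 1)
step 10: (halted — word empty)

(empty)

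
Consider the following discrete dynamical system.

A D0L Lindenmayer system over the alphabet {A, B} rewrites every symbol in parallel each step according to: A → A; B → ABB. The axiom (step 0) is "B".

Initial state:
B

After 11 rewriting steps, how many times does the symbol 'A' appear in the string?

2047

k=0  B
k=1  ABB
k=2  AABBABB
k=3  AAABBABBAABBABB
k=4  AAAABBABBAABBABBAAABBABBAABBABB
k=5  AAAAABBABBAABBABBAAABBABBAABBABBAAAABBABBAABBABBAAABBABBAABBABB
k=6  AAAAAABBABBAABBABBAAABBABBAABBABBAAAABBABBAABBABBAAABBABBA…BBABBAABBABBAAABBABBAABBABBAAAABBABBAABBABBAAABBABBAABBABB  (len 127)
k=7  AAAAAAABBABBAABBABBAAABBABBAABBABBAAAABBABBAABBABBAAABBABB…BBABBAABBABBAAABBABBAABBABBAAAABBABBAABBABBAAABBABBAABBABB  (len 255)
k=8  AAAAAAAABBABBAABBABBAAABBABBAABBABBAAAABBABBAABBABBAAABBAB…BBABBAABBABBAAABBABBAABBABBAAAABBABBAABBABBAAABBABBAABBABB  (len 511)
k=9  AAAAAAAAABBABBAABBABBAAABBABBAABBABBAAAABBABBAABBABBAAABBA…BBABBAABBABBAAABBABBAABBABBAAAABBABBAABBABBAAABBABBAABBABB  (len 1023)
k=10  AAAAAAAAAABBABBAABBABBAAABBABBAABBABBAAAABBABBAABBABBAAABB…BBABBAABBABBAAABBABBAABBABBAAAABBABBAABBABBAAABBABBAABBABB  (len 2047)
k=11  AAAAAAAAAAABBABBAABBABBAAABBABBAABBABBAAAABBABBAABBABBAAAB…BBABBAABBABBAAABBABBAABBABBAAAABBABBAABBABBAAABBABBAABBABB  (len 4095)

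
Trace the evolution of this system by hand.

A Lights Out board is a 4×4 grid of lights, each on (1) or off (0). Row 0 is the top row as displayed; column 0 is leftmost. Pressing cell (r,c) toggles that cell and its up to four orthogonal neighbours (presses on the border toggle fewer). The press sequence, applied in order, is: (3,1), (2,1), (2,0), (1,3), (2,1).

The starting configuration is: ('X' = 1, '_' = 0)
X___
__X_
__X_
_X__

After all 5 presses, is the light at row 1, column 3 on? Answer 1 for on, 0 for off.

gen 0: X___
__X_
__X_
_X__
gen 1: X___
__X_
_XX_
X_X_
gen 2: X___
_XX_
X___
XXX_
gen 3: X___
XXX_
_X__
_XX_
gen 4: X__X
XX_X
_X_X
_XX_
gen 5: X__X
X__X
X_XX
__X_

1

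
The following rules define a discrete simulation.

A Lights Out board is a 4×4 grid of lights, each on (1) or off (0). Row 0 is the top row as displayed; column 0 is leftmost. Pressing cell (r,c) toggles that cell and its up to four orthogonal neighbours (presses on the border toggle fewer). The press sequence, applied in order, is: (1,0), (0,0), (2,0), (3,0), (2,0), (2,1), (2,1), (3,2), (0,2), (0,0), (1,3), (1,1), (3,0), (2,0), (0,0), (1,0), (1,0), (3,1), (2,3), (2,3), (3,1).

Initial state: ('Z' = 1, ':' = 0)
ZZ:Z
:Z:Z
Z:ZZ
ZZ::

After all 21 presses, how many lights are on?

8

0) ZZ:Z
:Z:Z
Z:ZZ
ZZ::
1) :Z:Z
Z::Z
::ZZ
ZZ::
2) Z::Z
:::Z
::ZZ
ZZ::
3) Z::Z
Z::Z
ZZZZ
:Z::
4) Z::Z
Z::Z
:ZZZ
Z:::
5) Z::Z
:::Z
Z:ZZ
::::
6) Z::Z
:Z:Z
:Z:Z
:Z::
7) Z::Z
:::Z
Z:ZZ
::::
8) Z::Z
:::Z
Z::Z
:ZZZ
9) ZZZ:
::ZZ
Z::Z
:ZZZ
10) ::Z:
Z:ZZ
Z::Z
:ZZZ
11) ::ZZ
Z:::
Z:::
:ZZZ
12) :ZZZ
:ZZ:
ZZ::
:ZZZ
13) :ZZZ
:ZZ:
:Z::
Z:ZZ
14) :ZZZ
ZZZ:
Z:::
::ZZ
15) Z:ZZ
:ZZ:
Z:::
::ZZ
16) ::ZZ
Z:Z:
::::
::ZZ
17) Z:ZZ
:ZZ:
Z:::
::ZZ
18) Z:ZZ
:ZZ:
ZZ::
ZZ:Z
19) Z:ZZ
:ZZZ
ZZZZ
ZZ::
20) Z:ZZ
:ZZ:
ZZ::
ZZ:Z
21) Z:ZZ
:ZZ:
Z:::
::ZZ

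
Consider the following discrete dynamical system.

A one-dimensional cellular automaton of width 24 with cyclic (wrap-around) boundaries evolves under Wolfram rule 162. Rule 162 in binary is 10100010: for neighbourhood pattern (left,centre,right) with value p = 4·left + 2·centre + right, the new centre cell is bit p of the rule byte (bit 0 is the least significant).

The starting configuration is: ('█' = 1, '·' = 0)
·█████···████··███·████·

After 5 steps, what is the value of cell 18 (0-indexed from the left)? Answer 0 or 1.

0

step 0: ·█████···████··███·████·
step 1: █·███···█·██··█·█·█·██··
step 2: ·█·█···█·█···█·█·█·█···█
step 3: █·█···█·█···█·█·█·█···█·
step 4: ·█···█·█···█·█·█·█···█·█
step 5: █···█·█···█·█·█·█···█·█·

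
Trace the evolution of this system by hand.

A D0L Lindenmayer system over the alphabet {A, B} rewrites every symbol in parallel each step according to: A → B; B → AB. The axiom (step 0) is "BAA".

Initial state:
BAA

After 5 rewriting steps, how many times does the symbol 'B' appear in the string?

18

gen 0: BAA
gen 1: ABBB
gen 2: BABABAB
gen 3: ABBABBABBAB
gen 4: BABABBABABBABABBAB
gen 5: ABBABBABABBABBABABBABBABABBAB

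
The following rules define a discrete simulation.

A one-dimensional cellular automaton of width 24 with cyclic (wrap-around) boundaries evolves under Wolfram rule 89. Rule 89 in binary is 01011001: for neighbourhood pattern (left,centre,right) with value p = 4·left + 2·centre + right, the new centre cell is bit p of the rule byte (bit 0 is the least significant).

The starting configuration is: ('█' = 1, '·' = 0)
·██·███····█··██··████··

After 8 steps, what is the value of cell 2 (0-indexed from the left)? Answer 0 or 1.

step 0: ·██·███····█··██··████··
step 1: ·██·█·████··█·███·█··███
step 2: ·██···█··██···█·█··█·█·█
step 3: ·████··█·████····█······
step 4: ·█··██···█··████··██████
step 5: ··█·████··█·█··██·█····█
step 6: █···█··██····█·██··███··
step 7: ·██··█·█████···███·█·██·
step 8: ·███···█···███·█·█···███

1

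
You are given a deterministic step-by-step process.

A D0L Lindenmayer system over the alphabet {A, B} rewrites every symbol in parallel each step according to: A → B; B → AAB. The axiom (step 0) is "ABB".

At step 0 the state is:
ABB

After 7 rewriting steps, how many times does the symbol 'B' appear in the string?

213

t=0: ABB
t=1: BAABAAB
t=2: AABBBAABBBAAB
t=3: BBAABAABAABBBAABAABAABBBAAB
t=4: AABAABBBAABBBAABBBAABAABAABBBAABBBAABBBAABAABAABBBAAB
t=5: BBAABBBAABAABAABBBAABAABAABBBAABAABAABBBAABBBAABBBAABAABAABBBAABAABAABBBAABAABAABBBAABBBAABBBAABAABAABBBAAB
t=6: AABAABBBAABAABAABBBAABBBAABBBAABAABAABBBAABBBAABBBAABAABAA…BAABAABAABBBAABAABAABBBAABAABAABBBAABBBAABBBAABAABAABBBAAB  (len 213)
t=7: BBAABBBAABAABAABBBAABBBAABBBAABAABAABBBAABAABAABBBAABAABAA…BAABAABAABBBAABAABAABBBAABAABAABBBAABBBAABBBAABAABAABBBAAB  (len 427)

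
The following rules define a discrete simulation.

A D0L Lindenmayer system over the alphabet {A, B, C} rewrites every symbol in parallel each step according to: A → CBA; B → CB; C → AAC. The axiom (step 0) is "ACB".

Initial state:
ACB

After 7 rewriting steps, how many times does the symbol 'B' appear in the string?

k=0  ACB
k=1  CBAAACCB
k=2  AACCBCBACBACBAAACAACCB
k=3  CBACBAAACAACCBAACCBCBAAACCBCBAAACCBCBACBACBAAACCBACBAAACAACCB
k=4  AACCBCBAAACCBCBACBACBAAACCBACBAAACAACCBCBACBAAACAACCBAACCB…BAAACCBCBACBACBAAACAACCBCBAAACCBCBACBACBAAACCBACBAAACAACCB  (len 169)
k=5  CBACBAAACAACCBAACCBCBACBACBAAACAACCBAACCBCBAAACCBCBAAACCBC…BAAACCBCBACBACBAAACAACCBCBAAACCBCBACBACBAAACCBACBAAACAACCB  (len 468)
k=6  AACCBCBAAACCBCBACBACBAAACCBACBAAACAACCBCBACBAAACAACCBAACCB…BAAACCBCBACBACBAAACAACCBCBAAACCBCBACBACBAAACCBACBAAACAACCB  (len 1296)
k=7  CBACBAAACAACCBAACCBCBACBACBAAACAACCBAACCBCBAAACCBCBAAACCBC…BAAACCBCBACBACBAAACAACCBCBAAACCBCBACBACBAAACCBACBAAACAACCB  (len 3589)

828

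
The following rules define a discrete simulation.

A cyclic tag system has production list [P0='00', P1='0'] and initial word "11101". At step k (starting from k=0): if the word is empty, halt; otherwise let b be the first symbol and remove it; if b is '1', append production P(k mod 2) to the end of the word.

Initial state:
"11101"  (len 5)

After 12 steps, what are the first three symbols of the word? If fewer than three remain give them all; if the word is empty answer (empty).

(empty)

t=0: "11101"  (len 5)
t=1: "110100"  (len 6)
t=2: "101000"  (len 6)
t=3: "0100000"  (len 7)
t=4: "100000"  (len 6)
t=5: "0000000"  (len 7)
t=6: "000000"  (len 6)
t=7: "00000"  (len 5)
t=8: "0000"  (len 4)
t=9: "000"  (len 3)
t=10: "00"  (len 2)
t=11: "0"  (len 1)
t=12: (halted — word empty)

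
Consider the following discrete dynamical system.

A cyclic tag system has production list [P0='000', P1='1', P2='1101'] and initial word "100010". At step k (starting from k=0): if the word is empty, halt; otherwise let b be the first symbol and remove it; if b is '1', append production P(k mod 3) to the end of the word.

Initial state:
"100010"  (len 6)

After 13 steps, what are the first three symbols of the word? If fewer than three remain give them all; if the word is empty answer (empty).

t=0: "100010"  (len 6)
t=1: "00010000"  (len 8)
t=2: "0010000"  (len 7)
t=3: "010000"  (len 6)
t=4: "10000"  (len 5)
t=5: "00001"  (len 5)
t=6: "0001"  (len 4)
t=7: "001"  (len 3)
t=8: "01"  (len 2)
t=9: "1"  (len 1)
t=10: "000"  (len 3)
t=11: "00"  (len 2)
t=12: "0"  (len 1)
t=13: (halted — word empty)

(empty)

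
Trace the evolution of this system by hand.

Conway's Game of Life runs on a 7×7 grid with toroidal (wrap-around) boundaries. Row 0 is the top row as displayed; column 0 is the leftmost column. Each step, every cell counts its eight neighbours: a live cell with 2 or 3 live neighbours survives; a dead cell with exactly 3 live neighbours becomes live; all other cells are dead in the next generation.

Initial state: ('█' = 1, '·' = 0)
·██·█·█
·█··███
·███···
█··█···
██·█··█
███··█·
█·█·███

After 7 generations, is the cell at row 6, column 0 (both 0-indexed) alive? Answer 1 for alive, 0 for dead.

1

[0] ·██·█·█
·█··███
·███···
█··█···
██·█··█
███··█·
█·█·███
[1] ··█····
····█·█
·█·█·██
···██·█
···██··
·······
····█··
[2] ···█·█·
█·███·█
··██··█
█·····█
···███·
···██··
·······
[3] ··██·██
██····█
··█·█··
█·█···█
···█·██
···█·█·
···█···
[4] ·██████
██··█·█
··██·█·
███·█·█
█·██·█·
··██·██
···█·██
[5] ·█·····
·······
·······
█······
·······
██·····
·█·····
[6] ·······
·······
·······
·······
██·····
██·····
·██····
[7] ·······
·······
·······
·······
██·····
·······
███····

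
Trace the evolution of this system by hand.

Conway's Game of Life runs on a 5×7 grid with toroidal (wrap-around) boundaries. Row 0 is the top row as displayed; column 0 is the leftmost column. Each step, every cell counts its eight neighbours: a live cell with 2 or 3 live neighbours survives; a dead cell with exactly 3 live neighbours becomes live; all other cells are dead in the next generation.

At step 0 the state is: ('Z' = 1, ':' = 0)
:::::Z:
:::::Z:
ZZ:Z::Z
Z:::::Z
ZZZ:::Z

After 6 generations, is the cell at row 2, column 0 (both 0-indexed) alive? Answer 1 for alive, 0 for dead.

1

gen 0: :::::Z:
:::::Z:
ZZ:Z::Z
Z:::::Z
ZZZ:::Z
gen 1: ZZ:::Z:
Z:::ZZ:
:Z:::Z:
:::::Z:
:Z:::Z:
gen 2: ZZ:::Z:
Z:::ZZ:
:::::Z:
::::ZZZ
ZZ::ZZ:
gen 3: :::::::
ZZ::ZZ:
:::::::
Z::::::
:Z:::::
gen 4: ZZ:::::
:::::::
ZZ::::Z
:::::::
:::::::
gen 5: :::::::
::::::Z
Z::::::
Z::::::
:::::::
gen 6: :::::::
:::::::
Z:::::Z
:::::::
:::::::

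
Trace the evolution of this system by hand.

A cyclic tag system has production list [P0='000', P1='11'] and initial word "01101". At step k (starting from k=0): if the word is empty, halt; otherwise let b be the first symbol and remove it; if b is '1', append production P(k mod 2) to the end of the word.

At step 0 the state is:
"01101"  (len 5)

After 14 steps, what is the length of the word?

6

k=0  "01101"  (len 5)
k=1  "1101"  (len 4)
k=2  "10111"  (len 5)
k=3  "0111000"  (len 7)
k=4  "111000"  (len 6)
k=5  "11000000"  (len 8)
k=6  "100000011"  (len 9)
k=7  "00000011000"  (len 11)
k=8  "0000011000"  (len 10)
k=9  "000011000"  (len 9)
k=10  "00011000"  (len 8)
k=11  "0011000"  (len 7)
k=12  "011000"  (len 6)
k=13  "11000"  (len 5)
k=14  "100011"  (len 6)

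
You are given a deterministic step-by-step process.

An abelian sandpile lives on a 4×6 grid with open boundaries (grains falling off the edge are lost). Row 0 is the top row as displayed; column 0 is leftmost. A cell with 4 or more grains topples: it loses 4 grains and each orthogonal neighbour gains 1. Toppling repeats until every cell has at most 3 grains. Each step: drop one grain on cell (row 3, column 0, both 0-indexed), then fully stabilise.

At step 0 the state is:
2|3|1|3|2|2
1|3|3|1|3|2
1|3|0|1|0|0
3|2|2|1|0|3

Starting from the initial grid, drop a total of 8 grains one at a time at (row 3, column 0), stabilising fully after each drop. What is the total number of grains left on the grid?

41

gen 0: 2|3|1|3|2|2
1|3|3|1|3|2
1|3|0|1|0|0
3|2|2|1|0|3
gen 1: 2|3|1|3|2|2
1|3|3|1|3|2
2|3|0|1|0|0
0|3|2|1|0|3
gen 2: 2|3|1|3|2|2
1|3|3|1|3|2
2|3|0|1|0|0
1|3|2|1|0|3
gen 3: 2|3|1|3|2|2
1|3|3|1|3|2
2|3|0|1|0|0
2|3|2|1|0|3
gen 4: 2|3|1|3|2|2
1|3|3|1|3|2
2|3|0|1|0|0
3|3|2|1|0|3
gen 5: 3|0|3|3|2|2
3|2|0|2|3|2
0|2|2|1|0|0
2|1|3|1|0|3
gen 6: 3|0|3|3|2|2
3|2|0|2|3|2
0|2|2|1|0|0
3|1|3|1|0|3
gen 7: 3|0|3|3|2|2
3|2|0|2|3|2
1|2|2|1|0|0
0|2|3|1|0|3
gen 8: 3|0|3|3|2|2
3|2|0|2|3|2
1|2|2|1|0|0
1|2|3|1|0|3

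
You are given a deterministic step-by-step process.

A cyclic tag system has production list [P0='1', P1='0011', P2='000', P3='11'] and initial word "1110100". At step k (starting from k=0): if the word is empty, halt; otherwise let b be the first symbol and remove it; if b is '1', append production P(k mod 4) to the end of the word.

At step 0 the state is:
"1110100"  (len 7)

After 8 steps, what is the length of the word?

0) "1110100"  (len 7)
1) "1101001"  (len 7)
2) "1010010011"  (len 10)
3) "010010011000"  (len 12)
4) "10010011000"  (len 11)
5) "00100110001"  (len 11)
6) "0100110001"  (len 10)
7) "100110001"  (len 9)
8) "0011000111"  (len 10)

10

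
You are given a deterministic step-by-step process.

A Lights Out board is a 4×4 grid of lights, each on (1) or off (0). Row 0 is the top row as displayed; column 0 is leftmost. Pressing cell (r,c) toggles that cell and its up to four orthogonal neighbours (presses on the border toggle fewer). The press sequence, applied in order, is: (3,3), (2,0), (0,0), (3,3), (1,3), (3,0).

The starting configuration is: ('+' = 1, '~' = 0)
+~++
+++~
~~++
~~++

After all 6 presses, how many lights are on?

[0] +~++
+++~
~~++
~~++
[1] +~++
+++~
~~+~
~~~~
[2] +~++
~++~
+++~
+~~~
[3] ~+++
+++~
+++~
+~~~
[4] ~+++
+++~
++++
+~++
[5] ~++~
++~+
+++~
+~++
[6] ~++~
++~+
~++~
~+++

10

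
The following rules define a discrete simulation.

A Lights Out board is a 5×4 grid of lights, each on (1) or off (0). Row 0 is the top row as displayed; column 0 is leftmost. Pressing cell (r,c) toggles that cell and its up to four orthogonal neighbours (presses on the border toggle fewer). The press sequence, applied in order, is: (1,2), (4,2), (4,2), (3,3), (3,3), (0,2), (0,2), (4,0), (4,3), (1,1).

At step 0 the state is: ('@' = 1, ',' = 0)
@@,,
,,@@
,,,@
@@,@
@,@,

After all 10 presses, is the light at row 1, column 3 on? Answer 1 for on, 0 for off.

0

step 0: @@,,
,,@@
,,,@
@@,@
@,@,
step 1: @@@,
,@,,
,,@@
@@,@
@,@,
step 2: @@@,
,@,,
,,@@
@@@@
@@,@
step 3: @@@,
,@,,
,,@@
@@,@
@,@,
step 4: @@@,
,@,,
,,@,
@@@,
@,@@
step 5: @@@,
,@,,
,,@@
@@,@
@,@,
step 6: @,,@
,@@,
,,@@
@@,@
@,@,
step 7: @@@,
,@,,
,,@@
@@,@
@,@,
step 8: @@@,
,@,,
,,@@
,@,@
,@@,
step 9: @@@,
,@,,
,,@@
,@,,
,@,@
step 10: @,@,
@,@,
,@@@
,@,,
,@,@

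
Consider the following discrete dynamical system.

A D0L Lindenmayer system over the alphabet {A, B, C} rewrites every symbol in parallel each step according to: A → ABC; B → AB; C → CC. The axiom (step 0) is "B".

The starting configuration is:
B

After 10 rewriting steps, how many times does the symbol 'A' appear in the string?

512

step 0: B
step 1: AB
step 2: ABCAB
step 3: ABCABCCABCAB
step 4: ABCABCCABCABCCCCABCABCCABCAB
step 5: ABCABCCABCABCCCCABCABCCABCABCCCCCCCCABCABCCABCABCCCCABCABCCABCAB
step 6: ABCABCCABCABCCCCABCABCCABCABCCCCCCCCABCABCCABCABCCCCABCABC…CABCABCCCCABCABCCABCABCCCCCCCCABCABCCABCABCCCCABCABCCABCAB  (len 144)
step 7: ABCABCCABCABCCCCABCABCCABCABCCCCCCCCABCABCCABCABCCCCABCABC…CABCABCCCCABCABCCABCABCCCCCCCCABCABCCABCABCCCCABCABCCABCAB  (len 320)
step 8: ABCABCCABCABCCCCABCABCCABCABCCCCCCCCABCABCCABCABCCCCABCABC…CABCABCCCCABCABCCABCABCCCCCCCCABCABCCABCABCCCCABCABCCABCAB  (len 704)
step 9: ABCABCCABCABCCCCABCABCCABCABCCCCCCCCABCABCCABCABCCCCABCABC…CABCABCCCCABCABCCABCABCCCCCCCCABCABCCABCABCCCCABCABCCABCAB  (len 1536)
step 10: ABCABCCABCABCCCCABCABCCABCABCCCCCCCCABCABCCABCABCCCCABCABC…CABCABCCCCABCABCCABCABCCCCCCCCABCABCCABCABCCCCABCABCCABCAB  (len 3328)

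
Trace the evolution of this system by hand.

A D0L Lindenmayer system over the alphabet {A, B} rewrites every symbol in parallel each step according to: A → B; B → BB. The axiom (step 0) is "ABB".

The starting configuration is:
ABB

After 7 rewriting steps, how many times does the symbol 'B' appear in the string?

320

k=0  ABB
k=1  BBBBB
k=2  BBBBBBBBBB
k=3  BBBBBBBBBBBBBBBBBBBB
k=4  BBBBBBBBBBBBBBBBBBBBBBBBBBBBBBBBBBBBBBBB
k=5  BBBBBBBBBBBBBBBBBBBBBBBBBBBBBBBBBBBBBBBBBBBBBBBBBBBBBBBBBBBBBBBBBBBBBBBBBBBBBBBB
k=6  BBBBBBBBBBBBBBBBBBBBBBBBBBBBBBBBBBBBBBBBBBBBBBBBBBBBBBBBBB…BBBBBBBBBBBBBBBBBBBBBBBBBBBBBBBBBBBBBBBBBBBBBBBBBBBBBBBBBB  (len 160)
k=7  BBBBBBBBBBBBBBBBBBBBBBBBBBBBBBBBBBBBBBBBBBBBBBBBBBBBBBBBBB…BBBBBBBBBBBBBBBBBBBBBBBBBBBBBBBBBBBBBBBBBBBBBBBBBBBBBBBBBB  (len 320)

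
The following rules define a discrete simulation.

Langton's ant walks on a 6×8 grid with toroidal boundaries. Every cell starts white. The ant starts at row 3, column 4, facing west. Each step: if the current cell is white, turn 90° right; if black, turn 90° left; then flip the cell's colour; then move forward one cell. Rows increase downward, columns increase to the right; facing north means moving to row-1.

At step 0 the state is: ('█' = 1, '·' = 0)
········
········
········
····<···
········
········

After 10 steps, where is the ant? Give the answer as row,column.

4,5

0) ········
········
········
····<···
········
········
1) ········
········
····^···
····█···
········
········
2) ········
········
····█>··
····█···
········
········
3) ········
········
····██··
····█v··
········
········
4) ········
········
····██··
····<█··
········
········
5) ········
········
····██··
·····█··
····v···
········
6) ········
········
····██··
·····█··
···<█···
········
7) ········
········
····██··
···^·█··
···██···
········
8) ········
········
····██··
···█>█··
···██···
········
9) ········
········
····██··
···███··
···█v···
········
10) ········
········
····██··
···███··
···█·>··
········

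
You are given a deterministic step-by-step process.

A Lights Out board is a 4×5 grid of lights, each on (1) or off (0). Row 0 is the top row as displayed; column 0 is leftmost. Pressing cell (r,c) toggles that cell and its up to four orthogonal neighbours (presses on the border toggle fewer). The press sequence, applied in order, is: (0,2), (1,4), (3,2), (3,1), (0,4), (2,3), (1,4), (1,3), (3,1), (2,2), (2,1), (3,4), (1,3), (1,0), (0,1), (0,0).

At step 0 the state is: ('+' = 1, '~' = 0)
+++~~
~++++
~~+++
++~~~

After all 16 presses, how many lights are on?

t=0: +++~~
~++++
~~+++
++~~~
t=1: +~~+~
~+~++
~~+++
++~~~
t=2: +~~++
~+~~~
~~++~
++~~~
t=3: +~~++
~+~~~
~~~+~
+~++~
t=4: +~~++
~+~~~
~+~+~
~+~+~
t=5: +~~~~
~+~~+
~+~+~
~+~+~
t=6: +~~~~
~+~++
~++~+
~+~~~
t=7: +~~~+
~+~~~
~++~~
~+~~~
t=8: +~~++
~++++
~+++~
~+~~~
t=9: +~~++
~++++
~~++~
+~+~~
t=10: +~~++
~+~++
~+~~~
+~~~~
t=11: +~~++
~~~++
+~+~~
++~~~
t=12: +~~++
~~~++
+~+~+
++~++
t=13: +~~~+
~~+~~
+~+++
++~++
t=14: ~~~~+
+++~~
~~+++
++~++
t=15: +++~+
+~+~~
~~+++
++~++
t=16: ~~+~+
~~+~~
~~+++
++~++

10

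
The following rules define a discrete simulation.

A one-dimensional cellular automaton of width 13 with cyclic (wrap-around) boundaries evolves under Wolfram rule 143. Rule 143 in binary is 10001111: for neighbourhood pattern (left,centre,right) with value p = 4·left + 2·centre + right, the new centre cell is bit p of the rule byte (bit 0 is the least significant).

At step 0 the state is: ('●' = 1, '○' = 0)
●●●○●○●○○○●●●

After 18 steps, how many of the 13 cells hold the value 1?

7

[0] ●●●○●○●○○○●●●
[1] ●●○○●○●○●●●●●
[2] ●○○●●○●○●●●●●
[3] ○○●●○○●○●●●●●
[4] ○●●○○●●○●●●●○
[5] ●●○○●●○○●●●○○
[6] ●○○●●○○●●●○○●
[7] ○○●●○○●●●○○●●
[8] ○●●○○●●●○○●●○
[9] ●●○○●●●○○●●○○
[10] ●○○●●●○○●●○○●
[11] ○○●●●○○●●○○●●
[12] ○●●●○○●●○○●●○
[13] ●●●○○●●○○●●○○
[14] ●●○○●●○○●●○○●
[15] ●○○●●○○●●○○●●
[16] ○○●●○○●●○○●●●
[17] ○●●○○●●○○●●●○
[18] ●●○○●●○○●●●○○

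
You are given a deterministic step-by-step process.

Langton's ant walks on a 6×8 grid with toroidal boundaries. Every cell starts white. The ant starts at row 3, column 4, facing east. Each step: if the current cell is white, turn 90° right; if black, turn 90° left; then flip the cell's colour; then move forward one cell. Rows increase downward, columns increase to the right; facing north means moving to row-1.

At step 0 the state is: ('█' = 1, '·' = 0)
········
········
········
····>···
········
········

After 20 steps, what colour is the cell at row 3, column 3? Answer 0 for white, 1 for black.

0

k=0  ········
········
········
····>···
········
········
k=1  ········
········
········
····█···
····v···
········
k=2  ········
········
········
····█···
···<█···
········
k=3  ········
········
········
···^█···
···██···
········
k=4  ········
········
········
···█>···
···██···
········
k=5  ········
········
····^···
···█····
···██···
········
k=6  ········
········
····█>··
···█····
···██···
········
k=7  ········
········
····██··
···█·v··
···██···
········
k=8  ········
········
····██··
···█<█··
···██···
········
k=9  ········
········
····^█··
···███··
···██···
········
k=10  ········
········
···<·█··
···███··
···██···
········
k=11  ········
···^····
···█·█··
···███··
···██···
········
k=12  ········
···█>···
···█·█··
···███··
···██···
········
k=13  ········
···██···
···█v█··
···███··
···██···
········
k=14  ········
···██···
···<██··
···███··
···██···
········
k=15  ········
···██···
····██··
···v██··
···██···
········
k=16  ········
···██···
····██··
····>█··
···██···
········
k=17  ········
···██···
····^█··
·····█··
···██···
········
k=18  ········
···██···
···<·█··
·····█··
···██···
········
k=19  ········
···^█···
···█·█··
·····█··
···██···
········
k=20  ········
··<·█···
···█·█··
·····█··
···██···
········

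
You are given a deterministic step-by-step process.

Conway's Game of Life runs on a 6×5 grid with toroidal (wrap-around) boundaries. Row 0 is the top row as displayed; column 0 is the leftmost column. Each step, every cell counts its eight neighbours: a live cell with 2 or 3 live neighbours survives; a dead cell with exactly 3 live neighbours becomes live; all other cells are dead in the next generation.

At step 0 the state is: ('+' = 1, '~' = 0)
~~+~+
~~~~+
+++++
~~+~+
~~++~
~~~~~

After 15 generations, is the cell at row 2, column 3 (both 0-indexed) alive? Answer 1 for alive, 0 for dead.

0) ~~+~+
~~~~+
+++++
~~+~+
~~++~
~~~~~
1) ~~~+~
~~~~~
~++~~
~~~~~
~~++~
~~+~~
2) ~~~~~
~~+~~
~~~~~
~+~+~
~~++~
~~+~~
3) ~~~~~
~~~~~
~~+~~
~~~+~
~+~+~
~~++~
4) ~~~~~
~~~~~
~~~~~
~~~+~
~~~++
~~++~
5) ~~~~~
~~~~~
~~~~~
~~~++
~~~~+
~~+++
6) ~~~+~
~~~~~
~~~~~
~~~++
+~+~~
~~~++
7) ~~~++
~~~~~
~~~~~
~~~++
+~+~~
~~+++
8) ~~+~+
~~~~~
~~~~~
~~~++
+++~~
+++~~
9) +~++~
~~~~~
~~~~~
+++++
~~~~~
~~~~+
10) ~~~++
~~~~~
+++++
+++++
~++~~
~~~++
11) ~~~++
~+~~~
~~~~~
~~~~~
~~~~~
+~~~+
12) ~~~++
~~~~~
~~~~~
~~~~~
~~~~~
+~~++
13) +~~+~
~~~~~
~~~~~
~~~~~
~~~~+
+~~+~
14) ~~~~~
~~~~~
~~~~~
~~~~~
~~~~+
+~~+~
15) ~~~~~
~~~~~
~~~~~
~~~~~
~~~~+
~~~~+

0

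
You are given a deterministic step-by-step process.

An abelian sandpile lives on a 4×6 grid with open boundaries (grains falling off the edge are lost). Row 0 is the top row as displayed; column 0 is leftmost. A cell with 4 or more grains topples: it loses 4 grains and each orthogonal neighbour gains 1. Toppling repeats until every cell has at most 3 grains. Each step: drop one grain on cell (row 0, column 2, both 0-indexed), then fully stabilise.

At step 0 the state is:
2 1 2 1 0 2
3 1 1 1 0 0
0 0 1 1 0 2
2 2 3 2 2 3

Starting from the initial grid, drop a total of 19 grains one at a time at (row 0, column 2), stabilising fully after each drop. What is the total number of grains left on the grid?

43

step 0: 2 1 2 1 0 2
3 1 1 1 0 0
0 0 1 1 0 2
2 2 3 2 2 3
step 1: 2 1 3 1 0 2
3 1 1 1 0 0
0 0 1 1 0 2
2 2 3 2 2 3
step 2: 2 2 0 2 0 2
3 1 2 1 0 0
0 0 1 1 0 2
2 2 3 2 2 3
step 3: 2 2 1 2 0 2
3 1 2 1 0 0
0 0 1 1 0 2
2 2 3 2 2 3
step 4: 2 2 2 2 0 2
3 1 2 1 0 0
0 0 1 1 0 2
2 2 3 2 2 3
step 5: 2 2 3 2 0 2
3 1 2 1 0 0
0 0 1 1 0 2
2 2 3 2 2 3
step 6: 2 3 0 3 0 2
3 1 3 1 0 0
0 0 1 1 0 2
2 2 3 2 2 3
step 7: 2 3 1 3 0 2
3 1 3 1 0 0
0 0 1 1 0 2
2 2 3 2 2 3
step 8: 2 3 2 3 0 2
3 1 3 1 0 0
0 0 1 1 0 2
2 2 3 2 2 3
step 9: 2 3 3 3 0 2
3 1 3 1 0 0
0 0 1 1 0 2
2 2 3 2 2 3
step 10: 3 0 3 0 1 2
3 3 0 3 0 0
0 0 2 1 0 2
2 2 3 2 2 3
step 11: 3 1 0 1 1 2
3 3 1 3 0 0
0 0 2 1 0 2
2 2 3 2 2 3
step 12: 3 1 1 1 1 2
3 3 1 3 0 0
0 0 2 1 0 2
2 2 3 2 2 3
step 13: 3 1 2 1 1 2
3 3 1 3 0 0
0 0 2 1 0 2
2 2 3 2 2 3
step 14: 3 1 3 1 1 2
3 3 1 3 0 0
0 0 2 1 0 2
2 2 3 2 2 3
step 15: 3 2 0 2 1 2
3 3 2 3 0 0
0 0 2 1 0 2
2 2 3 2 2 3
step 16: 3 2 1 2 1 2
3 3 2 3 0 0
0 0 2 1 0 2
2 2 3 2 2 3
step 17: 3 2 2 2 1 2
3 3 2 3 0 0
0 0 2 1 0 2
2 2 3 2 2 3
step 18: 3 2 3 2 1 2
3 3 2 3 0 0
0 0 2 1 0 2
2 2 3 2 2 3
step 19: 3 3 0 3 1 2
3 3 3 3 0 0
0 0 2 1 0 2
2 2 3 2 2 3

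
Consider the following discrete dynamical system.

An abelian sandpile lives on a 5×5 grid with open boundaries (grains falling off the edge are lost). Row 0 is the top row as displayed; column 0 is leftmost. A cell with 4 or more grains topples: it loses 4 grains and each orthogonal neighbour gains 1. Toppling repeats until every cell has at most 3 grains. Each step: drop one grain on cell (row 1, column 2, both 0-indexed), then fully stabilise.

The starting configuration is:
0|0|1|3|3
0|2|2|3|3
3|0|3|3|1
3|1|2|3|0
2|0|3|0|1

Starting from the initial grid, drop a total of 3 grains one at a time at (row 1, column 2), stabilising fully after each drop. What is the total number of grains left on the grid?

40

gen 0: 0|0|1|3|3
0|2|2|3|3
3|0|3|3|1
3|1|2|3|0
2|0|3|0|1
gen 1: 0|0|1|3|3
0|2|3|3|3
3|0|3|3|1
3|1|2|3|0
2|0|3|0|1
gen 2: 0|0|3|1|1
0|3|2|3|1
3|1|2|2|3
3|2|1|1|1
2|1|0|2|1
gen 3: 0|0|3|1|1
0|3|3|3|1
3|1|2|2|3
3|2|1|1|1
2|1|0|2|1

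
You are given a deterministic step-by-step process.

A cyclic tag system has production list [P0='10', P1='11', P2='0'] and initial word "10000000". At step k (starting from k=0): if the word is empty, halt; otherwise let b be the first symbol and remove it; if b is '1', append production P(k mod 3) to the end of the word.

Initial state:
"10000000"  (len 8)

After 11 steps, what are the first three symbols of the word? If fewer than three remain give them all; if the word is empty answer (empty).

(empty)

t=0: "10000000"  (len 8)
t=1: "000000010"  (len 9)
t=2: "00000010"  (len 8)
t=3: "0000010"  (len 7)
t=4: "000010"  (len 6)
t=5: "00010"  (len 5)
t=6: "0010"  (len 4)
t=7: "010"  (len 3)
t=8: "10"  (len 2)
t=9: "00"  (len 2)
t=10: "0"  (len 1)
t=11: (halted — word empty)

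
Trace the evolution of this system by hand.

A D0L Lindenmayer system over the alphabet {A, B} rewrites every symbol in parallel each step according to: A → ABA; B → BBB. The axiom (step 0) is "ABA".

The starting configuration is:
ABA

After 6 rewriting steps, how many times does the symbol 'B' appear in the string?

2059

0) ABA
1) ABABBBABA
2) ABABBBABABBBBBBBBBABABBBABA
3) ABABBBABABBBBBBBBBABABBBABABBBBBBBBBBBBBBBBBBBBBBBBBBBABABBBABABBBBBBBBBABABBBABA
4) ABABBBABABBBBBBBBBABABBBABABBBBBBBBBBBBBBBBBBBBBBBBBBBABAB…BABABBBBBBBBBBBBBBBBBBBBBBBBBBBABABBBABABBBBBBBBBABABBBABA  (len 243)
5) ABABBBABABBBBBBBBBABABBBABABBBBBBBBBBBBBBBBBBBBBBBBBBBABAB…BABABBBBBBBBBBBBBBBBBBBBBBBBBBBABABBBABABBBBBBBBBABABBBABA  (len 729)
6) ABABBBABABBBBBBBBBABABBBABABBBBBBBBBBBBBBBBBBBBBBBBBBBABAB…BABABBBBBBBBBBBBBBBBBBBBBBBBBBBABABBBABABBBBBBBBBABABBBABA  (len 2187)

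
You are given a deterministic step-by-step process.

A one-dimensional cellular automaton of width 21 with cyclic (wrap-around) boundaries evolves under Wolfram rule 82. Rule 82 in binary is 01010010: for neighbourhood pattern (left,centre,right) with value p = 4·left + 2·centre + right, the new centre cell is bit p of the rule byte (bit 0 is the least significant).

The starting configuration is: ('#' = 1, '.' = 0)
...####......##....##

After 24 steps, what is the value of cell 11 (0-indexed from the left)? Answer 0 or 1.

0

[0] ...####......##....##
[1] #.#...##....#.##..#.#
[2] #..#.#.##..#...###...
[3] .##.....###.#.#..##.#
[4] ..##...#..#....##.#..
[5] .#.##.#.##.#..#.#..#.
[6] #...#....#..##...##.#
[7] ##.#.#..#.##.##.#.#..
[8] .#....##...#..#....##
[9] ..#..#.##.#.##.#..#.#
[10] ##.##...#....#..##...
[11] .#..##.#.#..#.##.##.#
[12] ..##.#....##...#..#..
[13] .#.#..#..#.##.#.##.#.
[14] #...##.##...#....#..#
[15] ##.#.#..##.#.#..#.##.
[16] .#....##.#....##...#.
[17] #.#..#.#..#..#.##.#.#
[18] #..##...##.##...#....
[19] .##.##.#.#..##.#.#..#
[20] ..#..#....##.#....##.
[21] .#.##.#..#.#..#..#.##
[22] ....#..##...##.##...#
[23] #..#.##.##.#.#..##.#.
[24] .##...#..#....##.#...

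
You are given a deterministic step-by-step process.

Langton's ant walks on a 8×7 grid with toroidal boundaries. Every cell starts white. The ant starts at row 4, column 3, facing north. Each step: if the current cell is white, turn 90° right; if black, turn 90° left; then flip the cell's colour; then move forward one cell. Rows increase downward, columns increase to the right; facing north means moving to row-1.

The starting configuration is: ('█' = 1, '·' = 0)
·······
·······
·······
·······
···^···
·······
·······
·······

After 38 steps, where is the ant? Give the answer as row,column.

7,2

0) ·······
·······
·······
·······
···^···
·······
·······
·······
1) ·······
·······
·······
·······
···█>··
·······
·······
·······
2) ·······
·······
·······
·······
···██··
····v··
·······
·······
3) ·······
·······
·······
·······
···██··
···<█··
·······
·······
4) ·······
·······
·······
·······
···^█··
···██··
·······
·······
5) ·······
·······
·······
·······
··<·█··
···██··
·······
·······
6) ·······
·······
·······
··^····
··█·█··
···██··
·······
·······
7) ·······
·······
·······
··█>···
··█·█··
···██··
·······
·······
8) ·······
·······
·······
··██···
··█v█··
···██··
·······
·······
9) ·······
·······
·······
··██···
··<██··
···██··
·······
·······
10) ·······
·······
·······
··██···
···██··
··v██··
·······
·······
11) ·······
·······
·······
··██···
···██··
·<███··
·······
·······
12) ·······
·······
·······
··██···
·^·██··
·████··
·······
·······
13) ·······
·······
·······
··██···
·█>██··
·████··
·······
·······
14) ·······
·······
·······
··██···
·████··
·█v██··
·······
·······
15) ·······
·······
·······
··██···
·████··
·█·>█··
·······
·······
16) ·······
·······
·······
··██···
·██^█··
·█··█··
·······
·······
17) ·······
·······
·······
··██···
·█<·█··
·█··█··
·······
·······
18) ·······
·······
·······
··██···
·█··█··
·█v·█··
·······
·······
19) ·······
·······
·······
··██···
·█··█··
·<█·█··
·······
·······
20) ·······
·······
·······
··██···
·█··█··
··█·█··
·v·····
·······
21) ·······
·······
·······
··██···
·█··█··
··█·█··
<█·····
·······
22) ·······
·······
·······
··██···
·█··█··
^·█·█··
██·····
·······
23) ·······
·······
·······
··██···
·█··█··
█>█·█··
██·····
·······
24) ·······
·······
·······
··██···
·█··█··
███·█··
█v·····
·······
25) ·······
·······
·······
··██···
·█··█··
███·█··
█·>····
·······
26) ·······
·······
·······
··██···
·█··█··
███·█··
█·█····
··v····
27) ·······
·······
·······
··██···
·█··█··
███·█··
█·█····
·<█····
28) ·······
·······
·······
··██···
·█··█··
███·█··
█^█····
·██····
29) ·······
·······
·······
··██···
·█··█··
███·█··
██>····
·██····
30) ·······
·······
·······
··██···
·█··█··
██^·█··
██·····
·██····
31) ·······
·······
·······
··██···
·█··█··
█<··█··
██·····
·██····
32) ·······
·······
·······
··██···
·█··█··
█···█··
█v·····
·██····
33) ·······
·······
·······
··██···
·█··█··
█···█··
█·>····
·██····
34) ·······
·······
·······
··██···
·█··█··
█···█··
█·█····
·█v····
35) ·······
·······
·······
··██···
·█··█··
█···█··
█·█····
·█·>···
36) ···v···
·······
·······
··██···
·█··█··
█···█··
█·█····
·█·█···
37) ··<█···
·······
·······
··██···
·█··█··
█···█··
█·█····
·█·█···
38) ··██···
·······
·······
··██···
·█··█··
█···█··
█·█····
·█^█···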